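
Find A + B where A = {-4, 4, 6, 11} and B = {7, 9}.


A + B = {a + b : a ∈ A, b ∈ B}.
Enumerate all |A|·|B| = 4·2 = 8 pairs (a, b) and collect distinct sums.
a = -4: -4+7=3, -4+9=5
a = 4: 4+7=11, 4+9=13
a = 6: 6+7=13, 6+9=15
a = 11: 11+7=18, 11+9=20
Collecting distinct sums: A + B = {3, 5, 11, 13, 15, 18, 20}
|A + B| = 7

A + B = {3, 5, 11, 13, 15, 18, 20}


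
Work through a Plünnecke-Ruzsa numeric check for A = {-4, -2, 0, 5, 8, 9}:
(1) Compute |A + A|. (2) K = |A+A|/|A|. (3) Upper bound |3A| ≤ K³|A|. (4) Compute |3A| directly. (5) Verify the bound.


|A| = 6.
Step 1: Compute A + A by enumerating all 36 pairs.
A + A = {-8, -6, -4, -2, 0, 1, 3, 4, 5, 6, 7, 8, 9, 10, 13, 14, 16, 17, 18}, so |A + A| = 19.
Step 2: Doubling constant K = |A + A|/|A| = 19/6 = 19/6 ≈ 3.1667.
Step 3: Plünnecke-Ruzsa gives |3A| ≤ K³·|A| = (3.1667)³ · 6 ≈ 190.5278.
Step 4: Compute 3A = A + A + A directly by enumerating all triples (a,b,c) ∈ A³; |3A| = 35.
Step 5: Check 35 ≤ 190.5278? Yes ✓.

K = 19/6, Plünnecke-Ruzsa bound K³|A| ≈ 190.5278, |3A| = 35, inequality holds.


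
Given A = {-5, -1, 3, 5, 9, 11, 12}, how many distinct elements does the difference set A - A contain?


A - A = {a - a' : a, a' ∈ A}; |A| = 7.
Bounds: 2|A|-1 ≤ |A - A| ≤ |A|² - |A| + 1, i.e. 13 ≤ |A - A| ≤ 43.
Note: 0 ∈ A - A always (from a - a). The set is symmetric: if d ∈ A - A then -d ∈ A - A.
Enumerate nonzero differences d = a - a' with a > a' (then include -d):
Positive differences: {1, 2, 3, 4, 6, 7, 8, 9, 10, 12, 13, 14, 16, 17}
Full difference set: {0} ∪ (positive diffs) ∪ (negative diffs).
|A - A| = 1 + 2·14 = 29 (matches direct enumeration: 29).

|A - A| = 29


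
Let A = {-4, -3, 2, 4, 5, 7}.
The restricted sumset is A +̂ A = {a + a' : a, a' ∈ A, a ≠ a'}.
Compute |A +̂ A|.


Restricted sumset: A +̂ A = {a + a' : a ∈ A, a' ∈ A, a ≠ a'}.
Equivalently, take A + A and drop any sum 2a that is achievable ONLY as a + a for a ∈ A (i.e. sums representable only with equal summands).
Enumerate pairs (a, a') with a < a' (symmetric, so each unordered pair gives one sum; this covers all a ≠ a'):
  -4 + -3 = -7
  -4 + 2 = -2
  -4 + 4 = 0
  -4 + 5 = 1
  -4 + 7 = 3
  -3 + 2 = -1
  -3 + 4 = 1
  -3 + 5 = 2
  -3 + 7 = 4
  2 + 4 = 6
  2 + 5 = 7
  2 + 7 = 9
  4 + 5 = 9
  4 + 7 = 11
  5 + 7 = 12
Collected distinct sums: {-7, -2, -1, 0, 1, 2, 3, 4, 6, 7, 9, 11, 12}
|A +̂ A| = 13
(Reference bound: |A +̂ A| ≥ 2|A| - 3 for |A| ≥ 2, with |A| = 6 giving ≥ 9.)

|A +̂ A| = 13


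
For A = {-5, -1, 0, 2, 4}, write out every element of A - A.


A - A = {a - a' : a, a' ∈ A}.
Compute a - a' for each ordered pair (a, a'):
a = -5: -5--5=0, -5--1=-4, -5-0=-5, -5-2=-7, -5-4=-9
a = -1: -1--5=4, -1--1=0, -1-0=-1, -1-2=-3, -1-4=-5
a = 0: 0--5=5, 0--1=1, 0-0=0, 0-2=-2, 0-4=-4
a = 2: 2--5=7, 2--1=3, 2-0=2, 2-2=0, 2-4=-2
a = 4: 4--5=9, 4--1=5, 4-0=4, 4-2=2, 4-4=0
Collecting distinct values (and noting 0 appears from a-a):
A - A = {-9, -7, -5, -4, -3, -2, -1, 0, 1, 2, 3, 4, 5, 7, 9}
|A - A| = 15

A - A = {-9, -7, -5, -4, -3, -2, -1, 0, 1, 2, 3, 4, 5, 7, 9}


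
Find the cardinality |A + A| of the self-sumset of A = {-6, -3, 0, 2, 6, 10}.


A + A = {a + a' : a, a' ∈ A}; |A| = 6.
General bounds: 2|A| - 1 ≤ |A + A| ≤ |A|(|A|+1)/2, i.e. 11 ≤ |A + A| ≤ 21.
Lower bound 2|A|-1 is attained iff A is an arithmetic progression.
Enumerate sums a + a' for a ≤ a' (symmetric, so this suffices):
a = -6: -6+-6=-12, -6+-3=-9, -6+0=-6, -6+2=-4, -6+6=0, -6+10=4
a = -3: -3+-3=-6, -3+0=-3, -3+2=-1, -3+6=3, -3+10=7
a = 0: 0+0=0, 0+2=2, 0+6=6, 0+10=10
a = 2: 2+2=4, 2+6=8, 2+10=12
a = 6: 6+6=12, 6+10=16
a = 10: 10+10=20
Distinct sums: {-12, -9, -6, -4, -3, -1, 0, 2, 3, 4, 6, 7, 8, 10, 12, 16, 20}
|A + A| = 17

|A + A| = 17


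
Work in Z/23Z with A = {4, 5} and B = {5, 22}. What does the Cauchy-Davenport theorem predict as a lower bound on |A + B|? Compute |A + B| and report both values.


Cauchy-Davenport: |A + B| ≥ min(p, |A| + |B| - 1) for A, B nonempty in Z/pZ.
|A| = 2, |B| = 2, p = 23.
CD lower bound = min(23, 2 + 2 - 1) = min(23, 3) = 3.
Compute A + B mod 23 directly:
a = 4: 4+5=9, 4+22=3
a = 5: 5+5=10, 5+22=4
A + B = {3, 4, 9, 10}, so |A + B| = 4.
Verify: 4 ≥ 3? Yes ✓.

CD lower bound = 3, actual |A + B| = 4.


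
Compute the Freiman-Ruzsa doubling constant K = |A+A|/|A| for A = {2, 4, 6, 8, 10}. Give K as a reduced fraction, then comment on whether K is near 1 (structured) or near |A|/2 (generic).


|A| = 5.
Compute A + A by enumerating all 25 pairs.
A + A = {4, 6, 8, 10, 12, 14, 16, 18, 20}, so |A + A| = 9.
K = |A + A| / |A| = 9/5 (already in lowest terms) ≈ 1.8000.
Reference: AP of size 5 gives K = 9/5 ≈ 1.8000; a fully generic set of size 5 gives K ≈ 3.0000.

|A| = 5, |A + A| = 9, K = 9/5.


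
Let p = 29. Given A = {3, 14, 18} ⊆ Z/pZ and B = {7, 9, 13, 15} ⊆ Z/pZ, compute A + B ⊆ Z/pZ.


Work in Z/29Z: reduce every sum a + b modulo 29.
Enumerate all 12 pairs:
a = 3: 3+7=10, 3+9=12, 3+13=16, 3+15=18
a = 14: 14+7=21, 14+9=23, 14+13=27, 14+15=0
a = 18: 18+7=25, 18+9=27, 18+13=2, 18+15=4
Distinct residues collected: {0, 2, 4, 10, 12, 16, 18, 21, 23, 25, 27}
|A + B| = 11 (out of 29 total residues).

A + B = {0, 2, 4, 10, 12, 16, 18, 21, 23, 25, 27}


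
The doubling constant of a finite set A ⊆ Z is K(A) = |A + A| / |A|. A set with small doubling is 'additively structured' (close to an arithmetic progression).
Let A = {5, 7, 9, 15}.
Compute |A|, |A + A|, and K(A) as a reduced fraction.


|A| = 4.
Compute A + A by enumerating all 16 pairs.
A + A = {10, 12, 14, 16, 18, 20, 22, 24, 30}, so |A + A| = 9.
K = |A + A| / |A| = 9/4 (already in lowest terms) ≈ 2.2500.
Reference: AP of size 4 gives K = 7/4 ≈ 1.7500; a fully generic set of size 4 gives K ≈ 2.5000.

|A| = 4, |A + A| = 9, K = 9/4.


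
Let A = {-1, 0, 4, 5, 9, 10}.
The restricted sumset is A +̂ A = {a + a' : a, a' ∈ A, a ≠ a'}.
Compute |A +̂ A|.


Restricted sumset: A +̂ A = {a + a' : a ∈ A, a' ∈ A, a ≠ a'}.
Equivalently, take A + A and drop any sum 2a that is achievable ONLY as a + a for a ∈ A (i.e. sums representable only with equal summands).
Enumerate pairs (a, a') with a < a' (symmetric, so each unordered pair gives one sum; this covers all a ≠ a'):
  -1 + 0 = -1
  -1 + 4 = 3
  -1 + 5 = 4
  -1 + 9 = 8
  -1 + 10 = 9
  0 + 4 = 4
  0 + 5 = 5
  0 + 9 = 9
  0 + 10 = 10
  4 + 5 = 9
  4 + 9 = 13
  4 + 10 = 14
  5 + 9 = 14
  5 + 10 = 15
  9 + 10 = 19
Collected distinct sums: {-1, 3, 4, 5, 8, 9, 10, 13, 14, 15, 19}
|A +̂ A| = 11
(Reference bound: |A +̂ A| ≥ 2|A| - 3 for |A| ≥ 2, with |A| = 6 giving ≥ 9.)

|A +̂ A| = 11


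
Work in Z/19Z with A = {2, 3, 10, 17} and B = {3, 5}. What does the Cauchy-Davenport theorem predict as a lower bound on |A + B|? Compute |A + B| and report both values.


Cauchy-Davenport: |A + B| ≥ min(p, |A| + |B| - 1) for A, B nonempty in Z/pZ.
|A| = 4, |B| = 2, p = 19.
CD lower bound = min(19, 4 + 2 - 1) = min(19, 5) = 5.
Compute A + B mod 19 directly:
a = 2: 2+3=5, 2+5=7
a = 3: 3+3=6, 3+5=8
a = 10: 10+3=13, 10+5=15
a = 17: 17+3=1, 17+5=3
A + B = {1, 3, 5, 6, 7, 8, 13, 15}, so |A + B| = 8.
Verify: 8 ≥ 5? Yes ✓.

CD lower bound = 5, actual |A + B| = 8.


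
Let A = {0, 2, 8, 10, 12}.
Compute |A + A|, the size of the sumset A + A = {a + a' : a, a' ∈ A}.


A + A = {a + a' : a, a' ∈ A}; |A| = 5.
General bounds: 2|A| - 1 ≤ |A + A| ≤ |A|(|A|+1)/2, i.e. 9 ≤ |A + A| ≤ 15.
Lower bound 2|A|-1 is attained iff A is an arithmetic progression.
Enumerate sums a + a' for a ≤ a' (symmetric, so this suffices):
a = 0: 0+0=0, 0+2=2, 0+8=8, 0+10=10, 0+12=12
a = 2: 2+2=4, 2+8=10, 2+10=12, 2+12=14
a = 8: 8+8=16, 8+10=18, 8+12=20
a = 10: 10+10=20, 10+12=22
a = 12: 12+12=24
Distinct sums: {0, 2, 4, 8, 10, 12, 14, 16, 18, 20, 22, 24}
|A + A| = 12

|A + A| = 12


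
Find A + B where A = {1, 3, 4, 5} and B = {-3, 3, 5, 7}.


A + B = {a + b : a ∈ A, b ∈ B}.
Enumerate all |A|·|B| = 4·4 = 16 pairs (a, b) and collect distinct sums.
a = 1: 1+-3=-2, 1+3=4, 1+5=6, 1+7=8
a = 3: 3+-3=0, 3+3=6, 3+5=8, 3+7=10
a = 4: 4+-3=1, 4+3=7, 4+5=9, 4+7=11
a = 5: 5+-3=2, 5+3=8, 5+5=10, 5+7=12
Collecting distinct sums: A + B = {-2, 0, 1, 2, 4, 6, 7, 8, 9, 10, 11, 12}
|A + B| = 12

A + B = {-2, 0, 1, 2, 4, 6, 7, 8, 9, 10, 11, 12}


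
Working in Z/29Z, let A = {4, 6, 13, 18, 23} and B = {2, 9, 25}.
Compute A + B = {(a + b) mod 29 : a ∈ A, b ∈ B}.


Work in Z/29Z: reduce every sum a + b modulo 29.
Enumerate all 15 pairs:
a = 4: 4+2=6, 4+9=13, 4+25=0
a = 6: 6+2=8, 6+9=15, 6+25=2
a = 13: 13+2=15, 13+9=22, 13+25=9
a = 18: 18+2=20, 18+9=27, 18+25=14
a = 23: 23+2=25, 23+9=3, 23+25=19
Distinct residues collected: {0, 2, 3, 6, 8, 9, 13, 14, 15, 19, 20, 22, 25, 27}
|A + B| = 14 (out of 29 total residues).

A + B = {0, 2, 3, 6, 8, 9, 13, 14, 15, 19, 20, 22, 25, 27}


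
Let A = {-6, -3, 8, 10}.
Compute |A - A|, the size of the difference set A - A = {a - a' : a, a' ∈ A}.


A - A = {a - a' : a, a' ∈ A}; |A| = 4.
Bounds: 2|A|-1 ≤ |A - A| ≤ |A|² - |A| + 1, i.e. 7 ≤ |A - A| ≤ 13.
Note: 0 ∈ A - A always (from a - a). The set is symmetric: if d ∈ A - A then -d ∈ A - A.
Enumerate nonzero differences d = a - a' with a > a' (then include -d):
Positive differences: {2, 3, 11, 13, 14, 16}
Full difference set: {0} ∪ (positive diffs) ∪ (negative diffs).
|A - A| = 1 + 2·6 = 13 (matches direct enumeration: 13).

|A - A| = 13


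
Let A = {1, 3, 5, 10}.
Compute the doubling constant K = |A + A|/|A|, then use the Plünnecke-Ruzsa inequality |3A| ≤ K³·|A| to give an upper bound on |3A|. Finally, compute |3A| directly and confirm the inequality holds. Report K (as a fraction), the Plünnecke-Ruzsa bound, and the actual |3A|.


|A| = 4.
Step 1: Compute A + A by enumerating all 16 pairs.
A + A = {2, 4, 6, 8, 10, 11, 13, 15, 20}, so |A + A| = 9.
Step 2: Doubling constant K = |A + A|/|A| = 9/4 = 9/4 ≈ 2.2500.
Step 3: Plünnecke-Ruzsa gives |3A| ≤ K³·|A| = (2.2500)³ · 4 ≈ 45.5625.
Step 4: Compute 3A = A + A + A directly by enumerating all triples (a,b,c) ∈ A³; |3A| = 16.
Step 5: Check 16 ≤ 45.5625? Yes ✓.

K = 9/4, Plünnecke-Ruzsa bound K³|A| ≈ 45.5625, |3A| = 16, inequality holds.


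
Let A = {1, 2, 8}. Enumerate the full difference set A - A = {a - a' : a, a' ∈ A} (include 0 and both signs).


A - A = {a - a' : a, a' ∈ A}.
Compute a - a' for each ordered pair (a, a'):
a = 1: 1-1=0, 1-2=-1, 1-8=-7
a = 2: 2-1=1, 2-2=0, 2-8=-6
a = 8: 8-1=7, 8-2=6, 8-8=0
Collecting distinct values (and noting 0 appears from a-a):
A - A = {-7, -6, -1, 0, 1, 6, 7}
|A - A| = 7

A - A = {-7, -6, -1, 0, 1, 6, 7}


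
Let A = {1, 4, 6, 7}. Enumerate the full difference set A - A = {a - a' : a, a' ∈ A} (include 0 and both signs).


A - A = {a - a' : a, a' ∈ A}.
Compute a - a' for each ordered pair (a, a'):
a = 1: 1-1=0, 1-4=-3, 1-6=-5, 1-7=-6
a = 4: 4-1=3, 4-4=0, 4-6=-2, 4-7=-3
a = 6: 6-1=5, 6-4=2, 6-6=0, 6-7=-1
a = 7: 7-1=6, 7-4=3, 7-6=1, 7-7=0
Collecting distinct values (and noting 0 appears from a-a):
A - A = {-6, -5, -3, -2, -1, 0, 1, 2, 3, 5, 6}
|A - A| = 11

A - A = {-6, -5, -3, -2, -1, 0, 1, 2, 3, 5, 6}


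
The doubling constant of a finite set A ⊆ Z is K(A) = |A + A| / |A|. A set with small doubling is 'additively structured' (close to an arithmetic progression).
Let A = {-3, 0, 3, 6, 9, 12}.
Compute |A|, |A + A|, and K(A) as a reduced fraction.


|A| = 6.
Compute A + A by enumerating all 36 pairs.
A + A = {-6, -3, 0, 3, 6, 9, 12, 15, 18, 21, 24}, so |A + A| = 11.
K = |A + A| / |A| = 11/6 (already in lowest terms) ≈ 1.8333.
Reference: AP of size 6 gives K = 11/6 ≈ 1.8333; a fully generic set of size 6 gives K ≈ 3.5000.

|A| = 6, |A + A| = 11, K = 11/6.


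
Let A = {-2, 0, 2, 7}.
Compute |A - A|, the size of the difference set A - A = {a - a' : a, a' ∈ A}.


A - A = {a - a' : a, a' ∈ A}; |A| = 4.
Bounds: 2|A|-1 ≤ |A - A| ≤ |A|² - |A| + 1, i.e. 7 ≤ |A - A| ≤ 13.
Note: 0 ∈ A - A always (from a - a). The set is symmetric: if d ∈ A - A then -d ∈ A - A.
Enumerate nonzero differences d = a - a' with a > a' (then include -d):
Positive differences: {2, 4, 5, 7, 9}
Full difference set: {0} ∪ (positive diffs) ∪ (negative diffs).
|A - A| = 1 + 2·5 = 11 (matches direct enumeration: 11).

|A - A| = 11


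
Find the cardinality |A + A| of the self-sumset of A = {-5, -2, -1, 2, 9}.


A + A = {a + a' : a, a' ∈ A}; |A| = 5.
General bounds: 2|A| - 1 ≤ |A + A| ≤ |A|(|A|+1)/2, i.e. 9 ≤ |A + A| ≤ 15.
Lower bound 2|A|-1 is attained iff A is an arithmetic progression.
Enumerate sums a + a' for a ≤ a' (symmetric, so this suffices):
a = -5: -5+-5=-10, -5+-2=-7, -5+-1=-6, -5+2=-3, -5+9=4
a = -2: -2+-2=-4, -2+-1=-3, -2+2=0, -2+9=7
a = -1: -1+-1=-2, -1+2=1, -1+9=8
a = 2: 2+2=4, 2+9=11
a = 9: 9+9=18
Distinct sums: {-10, -7, -6, -4, -3, -2, 0, 1, 4, 7, 8, 11, 18}
|A + A| = 13

|A + A| = 13


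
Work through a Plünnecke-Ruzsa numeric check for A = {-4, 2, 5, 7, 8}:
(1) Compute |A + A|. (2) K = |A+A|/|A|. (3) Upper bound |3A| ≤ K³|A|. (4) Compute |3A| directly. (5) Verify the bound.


|A| = 5.
Step 1: Compute A + A by enumerating all 25 pairs.
A + A = {-8, -2, 1, 3, 4, 7, 9, 10, 12, 13, 14, 15, 16}, so |A + A| = 13.
Step 2: Doubling constant K = |A + A|/|A| = 13/5 = 13/5 ≈ 2.6000.
Step 3: Plünnecke-Ruzsa gives |3A| ≤ K³·|A| = (2.6000)³ · 5 ≈ 87.8800.
Step 4: Compute 3A = A + A + A directly by enumerating all triples (a,b,c) ∈ A³; |3A| = 24.
Step 5: Check 24 ≤ 87.8800? Yes ✓.

K = 13/5, Plünnecke-Ruzsa bound K³|A| ≈ 87.8800, |3A| = 24, inequality holds.


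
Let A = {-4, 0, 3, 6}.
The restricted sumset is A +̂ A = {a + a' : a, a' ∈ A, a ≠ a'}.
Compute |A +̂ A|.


Restricted sumset: A +̂ A = {a + a' : a ∈ A, a' ∈ A, a ≠ a'}.
Equivalently, take A + A and drop any sum 2a that is achievable ONLY as a + a for a ∈ A (i.e. sums representable only with equal summands).
Enumerate pairs (a, a') with a < a' (symmetric, so each unordered pair gives one sum; this covers all a ≠ a'):
  -4 + 0 = -4
  -4 + 3 = -1
  -4 + 6 = 2
  0 + 3 = 3
  0 + 6 = 6
  3 + 6 = 9
Collected distinct sums: {-4, -1, 2, 3, 6, 9}
|A +̂ A| = 6
(Reference bound: |A +̂ A| ≥ 2|A| - 3 for |A| ≥ 2, with |A| = 4 giving ≥ 5.)

|A +̂ A| = 6


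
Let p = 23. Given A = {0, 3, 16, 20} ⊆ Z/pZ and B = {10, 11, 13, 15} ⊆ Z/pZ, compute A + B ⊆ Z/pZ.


Work in Z/23Z: reduce every sum a + b modulo 23.
Enumerate all 16 pairs:
a = 0: 0+10=10, 0+11=11, 0+13=13, 0+15=15
a = 3: 3+10=13, 3+11=14, 3+13=16, 3+15=18
a = 16: 16+10=3, 16+11=4, 16+13=6, 16+15=8
a = 20: 20+10=7, 20+11=8, 20+13=10, 20+15=12
Distinct residues collected: {3, 4, 6, 7, 8, 10, 11, 12, 13, 14, 15, 16, 18}
|A + B| = 13 (out of 23 total residues).

A + B = {3, 4, 6, 7, 8, 10, 11, 12, 13, 14, 15, 16, 18}


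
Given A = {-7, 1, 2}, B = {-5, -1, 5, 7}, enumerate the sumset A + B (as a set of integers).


A + B = {a + b : a ∈ A, b ∈ B}.
Enumerate all |A|·|B| = 3·4 = 12 pairs (a, b) and collect distinct sums.
a = -7: -7+-5=-12, -7+-1=-8, -7+5=-2, -7+7=0
a = 1: 1+-5=-4, 1+-1=0, 1+5=6, 1+7=8
a = 2: 2+-5=-3, 2+-1=1, 2+5=7, 2+7=9
Collecting distinct sums: A + B = {-12, -8, -4, -3, -2, 0, 1, 6, 7, 8, 9}
|A + B| = 11

A + B = {-12, -8, -4, -3, -2, 0, 1, 6, 7, 8, 9}


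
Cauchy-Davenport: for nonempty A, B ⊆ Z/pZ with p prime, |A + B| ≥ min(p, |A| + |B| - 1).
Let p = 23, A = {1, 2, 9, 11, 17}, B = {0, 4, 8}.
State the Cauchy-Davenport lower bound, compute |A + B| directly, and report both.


Cauchy-Davenport: |A + B| ≥ min(p, |A| + |B| - 1) for A, B nonempty in Z/pZ.
|A| = 5, |B| = 3, p = 23.
CD lower bound = min(23, 5 + 3 - 1) = min(23, 7) = 7.
Compute A + B mod 23 directly:
a = 1: 1+0=1, 1+4=5, 1+8=9
a = 2: 2+0=2, 2+4=6, 2+8=10
a = 9: 9+0=9, 9+4=13, 9+8=17
a = 11: 11+0=11, 11+4=15, 11+8=19
a = 17: 17+0=17, 17+4=21, 17+8=2
A + B = {1, 2, 5, 6, 9, 10, 11, 13, 15, 17, 19, 21}, so |A + B| = 12.
Verify: 12 ≥ 7? Yes ✓.

CD lower bound = 7, actual |A + B| = 12.


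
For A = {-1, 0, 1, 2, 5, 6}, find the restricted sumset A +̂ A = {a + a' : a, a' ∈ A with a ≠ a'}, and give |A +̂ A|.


Restricted sumset: A +̂ A = {a + a' : a ∈ A, a' ∈ A, a ≠ a'}.
Equivalently, take A + A and drop any sum 2a that is achievable ONLY as a + a for a ∈ A (i.e. sums representable only with equal summands).
Enumerate pairs (a, a') with a < a' (symmetric, so each unordered pair gives one sum; this covers all a ≠ a'):
  -1 + 0 = -1
  -1 + 1 = 0
  -1 + 2 = 1
  -1 + 5 = 4
  -1 + 6 = 5
  0 + 1 = 1
  0 + 2 = 2
  0 + 5 = 5
  0 + 6 = 6
  1 + 2 = 3
  1 + 5 = 6
  1 + 6 = 7
  2 + 5 = 7
  2 + 6 = 8
  5 + 6 = 11
Collected distinct sums: {-1, 0, 1, 2, 3, 4, 5, 6, 7, 8, 11}
|A +̂ A| = 11
(Reference bound: |A +̂ A| ≥ 2|A| - 3 for |A| ≥ 2, with |A| = 6 giving ≥ 9.)

|A +̂ A| = 11


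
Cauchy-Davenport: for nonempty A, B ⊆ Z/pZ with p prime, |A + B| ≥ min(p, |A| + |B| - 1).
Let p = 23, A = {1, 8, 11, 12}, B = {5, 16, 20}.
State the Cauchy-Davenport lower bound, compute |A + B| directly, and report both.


Cauchy-Davenport: |A + B| ≥ min(p, |A| + |B| - 1) for A, B nonempty in Z/pZ.
|A| = 4, |B| = 3, p = 23.
CD lower bound = min(23, 4 + 3 - 1) = min(23, 6) = 6.
Compute A + B mod 23 directly:
a = 1: 1+5=6, 1+16=17, 1+20=21
a = 8: 8+5=13, 8+16=1, 8+20=5
a = 11: 11+5=16, 11+16=4, 11+20=8
a = 12: 12+5=17, 12+16=5, 12+20=9
A + B = {1, 4, 5, 6, 8, 9, 13, 16, 17, 21}, so |A + B| = 10.
Verify: 10 ≥ 6? Yes ✓.

CD lower bound = 6, actual |A + B| = 10.


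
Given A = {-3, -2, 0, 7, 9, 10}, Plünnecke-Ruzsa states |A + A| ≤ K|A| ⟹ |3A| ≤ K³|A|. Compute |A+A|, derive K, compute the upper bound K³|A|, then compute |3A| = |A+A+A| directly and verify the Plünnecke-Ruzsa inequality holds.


|A| = 6.
Step 1: Compute A + A by enumerating all 36 pairs.
A + A = {-6, -5, -4, -3, -2, 0, 4, 5, 6, 7, 8, 9, 10, 14, 16, 17, 18, 19, 20}, so |A + A| = 19.
Step 2: Doubling constant K = |A + A|/|A| = 19/6 = 19/6 ≈ 3.1667.
Step 3: Plünnecke-Ruzsa gives |3A| ≤ K³·|A| = (3.1667)³ · 6 ≈ 190.5278.
Step 4: Compute 3A = A + A + A directly by enumerating all triples (a,b,c) ∈ A³; |3A| = 38.
Step 5: Check 38 ≤ 190.5278? Yes ✓.

K = 19/6, Plünnecke-Ruzsa bound K³|A| ≈ 190.5278, |3A| = 38, inequality holds.


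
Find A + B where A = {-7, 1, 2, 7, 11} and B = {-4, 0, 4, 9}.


A + B = {a + b : a ∈ A, b ∈ B}.
Enumerate all |A|·|B| = 5·4 = 20 pairs (a, b) and collect distinct sums.
a = -7: -7+-4=-11, -7+0=-7, -7+4=-3, -7+9=2
a = 1: 1+-4=-3, 1+0=1, 1+4=5, 1+9=10
a = 2: 2+-4=-2, 2+0=2, 2+4=6, 2+9=11
a = 7: 7+-4=3, 7+0=7, 7+4=11, 7+9=16
a = 11: 11+-4=7, 11+0=11, 11+4=15, 11+9=20
Collecting distinct sums: A + B = {-11, -7, -3, -2, 1, 2, 3, 5, 6, 7, 10, 11, 15, 16, 20}
|A + B| = 15

A + B = {-11, -7, -3, -2, 1, 2, 3, 5, 6, 7, 10, 11, 15, 16, 20}


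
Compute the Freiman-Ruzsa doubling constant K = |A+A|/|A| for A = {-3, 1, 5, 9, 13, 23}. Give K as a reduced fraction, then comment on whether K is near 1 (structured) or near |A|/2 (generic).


|A| = 6.
Compute A + A by enumerating all 36 pairs.
A + A = {-6, -2, 2, 6, 10, 14, 18, 20, 22, 24, 26, 28, 32, 36, 46}, so |A + A| = 15.
K = |A + A| / |A| = 15/6 = 5/2 ≈ 2.5000.
Reference: AP of size 6 gives K = 11/6 ≈ 1.8333; a fully generic set of size 6 gives K ≈ 3.5000.

|A| = 6, |A + A| = 15, K = 15/6 = 5/2.


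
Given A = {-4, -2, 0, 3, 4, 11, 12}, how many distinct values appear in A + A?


A + A = {a + a' : a, a' ∈ A}; |A| = 7.
General bounds: 2|A| - 1 ≤ |A + A| ≤ |A|(|A|+1)/2, i.e. 13 ≤ |A + A| ≤ 28.
Lower bound 2|A|-1 is attained iff A is an arithmetic progression.
Enumerate sums a + a' for a ≤ a' (symmetric, so this suffices):
a = -4: -4+-4=-8, -4+-2=-6, -4+0=-4, -4+3=-1, -4+4=0, -4+11=7, -4+12=8
a = -2: -2+-2=-4, -2+0=-2, -2+3=1, -2+4=2, -2+11=9, -2+12=10
a = 0: 0+0=0, 0+3=3, 0+4=4, 0+11=11, 0+12=12
a = 3: 3+3=6, 3+4=7, 3+11=14, 3+12=15
a = 4: 4+4=8, 4+11=15, 4+12=16
a = 11: 11+11=22, 11+12=23
a = 12: 12+12=24
Distinct sums: {-8, -6, -4, -2, -1, 0, 1, 2, 3, 4, 6, 7, 8, 9, 10, 11, 12, 14, 15, 16, 22, 23, 24}
|A + A| = 23

|A + A| = 23


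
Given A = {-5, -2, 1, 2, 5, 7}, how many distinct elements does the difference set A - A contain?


A - A = {a - a' : a, a' ∈ A}; |A| = 6.
Bounds: 2|A|-1 ≤ |A - A| ≤ |A|² - |A| + 1, i.e. 11 ≤ |A - A| ≤ 31.
Note: 0 ∈ A - A always (from a - a). The set is symmetric: if d ∈ A - A then -d ∈ A - A.
Enumerate nonzero differences d = a - a' with a > a' (then include -d):
Positive differences: {1, 2, 3, 4, 5, 6, 7, 9, 10, 12}
Full difference set: {0} ∪ (positive diffs) ∪ (negative diffs).
|A - A| = 1 + 2·10 = 21 (matches direct enumeration: 21).

|A - A| = 21


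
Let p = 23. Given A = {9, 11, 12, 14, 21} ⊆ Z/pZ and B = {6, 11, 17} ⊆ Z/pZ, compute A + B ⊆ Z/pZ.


Work in Z/23Z: reduce every sum a + b modulo 23.
Enumerate all 15 pairs:
a = 9: 9+6=15, 9+11=20, 9+17=3
a = 11: 11+6=17, 11+11=22, 11+17=5
a = 12: 12+6=18, 12+11=0, 12+17=6
a = 14: 14+6=20, 14+11=2, 14+17=8
a = 21: 21+6=4, 21+11=9, 21+17=15
Distinct residues collected: {0, 2, 3, 4, 5, 6, 8, 9, 15, 17, 18, 20, 22}
|A + B| = 13 (out of 23 total residues).

A + B = {0, 2, 3, 4, 5, 6, 8, 9, 15, 17, 18, 20, 22}


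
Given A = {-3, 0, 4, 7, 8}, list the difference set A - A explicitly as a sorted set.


A - A = {a - a' : a, a' ∈ A}.
Compute a - a' for each ordered pair (a, a'):
a = -3: -3--3=0, -3-0=-3, -3-4=-7, -3-7=-10, -3-8=-11
a = 0: 0--3=3, 0-0=0, 0-4=-4, 0-7=-7, 0-8=-8
a = 4: 4--3=7, 4-0=4, 4-4=0, 4-7=-3, 4-8=-4
a = 7: 7--3=10, 7-0=7, 7-4=3, 7-7=0, 7-8=-1
a = 8: 8--3=11, 8-0=8, 8-4=4, 8-7=1, 8-8=0
Collecting distinct values (and noting 0 appears from a-a):
A - A = {-11, -10, -8, -7, -4, -3, -1, 0, 1, 3, 4, 7, 8, 10, 11}
|A - A| = 15

A - A = {-11, -10, -8, -7, -4, -3, -1, 0, 1, 3, 4, 7, 8, 10, 11}


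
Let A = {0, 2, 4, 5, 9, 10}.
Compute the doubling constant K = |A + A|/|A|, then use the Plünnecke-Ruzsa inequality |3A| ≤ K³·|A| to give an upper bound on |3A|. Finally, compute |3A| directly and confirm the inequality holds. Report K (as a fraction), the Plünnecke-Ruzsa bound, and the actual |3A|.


|A| = 6.
Step 1: Compute A + A by enumerating all 36 pairs.
A + A = {0, 2, 4, 5, 6, 7, 8, 9, 10, 11, 12, 13, 14, 15, 18, 19, 20}, so |A + A| = 17.
Step 2: Doubling constant K = |A + A|/|A| = 17/6 = 17/6 ≈ 2.8333.
Step 3: Plünnecke-Ruzsa gives |3A| ≤ K³·|A| = (2.8333)³ · 6 ≈ 136.4722.
Step 4: Compute 3A = A + A + A directly by enumerating all triples (a,b,c) ∈ A³; |3A| = 28.
Step 5: Check 28 ≤ 136.4722? Yes ✓.

K = 17/6, Plünnecke-Ruzsa bound K³|A| ≈ 136.4722, |3A| = 28, inequality holds.


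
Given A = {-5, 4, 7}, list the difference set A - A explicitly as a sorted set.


A - A = {a - a' : a, a' ∈ A}.
Compute a - a' for each ordered pair (a, a'):
a = -5: -5--5=0, -5-4=-9, -5-7=-12
a = 4: 4--5=9, 4-4=0, 4-7=-3
a = 7: 7--5=12, 7-4=3, 7-7=0
Collecting distinct values (and noting 0 appears from a-a):
A - A = {-12, -9, -3, 0, 3, 9, 12}
|A - A| = 7

A - A = {-12, -9, -3, 0, 3, 9, 12}


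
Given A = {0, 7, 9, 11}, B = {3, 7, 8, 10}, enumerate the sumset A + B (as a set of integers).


A + B = {a + b : a ∈ A, b ∈ B}.
Enumerate all |A|·|B| = 4·4 = 16 pairs (a, b) and collect distinct sums.
a = 0: 0+3=3, 0+7=7, 0+8=8, 0+10=10
a = 7: 7+3=10, 7+7=14, 7+8=15, 7+10=17
a = 9: 9+3=12, 9+7=16, 9+8=17, 9+10=19
a = 11: 11+3=14, 11+7=18, 11+8=19, 11+10=21
Collecting distinct sums: A + B = {3, 7, 8, 10, 12, 14, 15, 16, 17, 18, 19, 21}
|A + B| = 12

A + B = {3, 7, 8, 10, 12, 14, 15, 16, 17, 18, 19, 21}


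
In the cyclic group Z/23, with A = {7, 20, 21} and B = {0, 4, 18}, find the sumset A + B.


Work in Z/23Z: reduce every sum a + b modulo 23.
Enumerate all 9 pairs:
a = 7: 7+0=7, 7+4=11, 7+18=2
a = 20: 20+0=20, 20+4=1, 20+18=15
a = 21: 21+0=21, 21+4=2, 21+18=16
Distinct residues collected: {1, 2, 7, 11, 15, 16, 20, 21}
|A + B| = 8 (out of 23 total residues).

A + B = {1, 2, 7, 11, 15, 16, 20, 21}


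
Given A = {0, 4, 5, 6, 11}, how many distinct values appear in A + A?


A + A = {a + a' : a, a' ∈ A}; |A| = 5.
General bounds: 2|A| - 1 ≤ |A + A| ≤ |A|(|A|+1)/2, i.e. 9 ≤ |A + A| ≤ 15.
Lower bound 2|A|-1 is attained iff A is an arithmetic progression.
Enumerate sums a + a' for a ≤ a' (symmetric, so this suffices):
a = 0: 0+0=0, 0+4=4, 0+5=5, 0+6=6, 0+11=11
a = 4: 4+4=8, 4+5=9, 4+6=10, 4+11=15
a = 5: 5+5=10, 5+6=11, 5+11=16
a = 6: 6+6=12, 6+11=17
a = 11: 11+11=22
Distinct sums: {0, 4, 5, 6, 8, 9, 10, 11, 12, 15, 16, 17, 22}
|A + A| = 13

|A + A| = 13


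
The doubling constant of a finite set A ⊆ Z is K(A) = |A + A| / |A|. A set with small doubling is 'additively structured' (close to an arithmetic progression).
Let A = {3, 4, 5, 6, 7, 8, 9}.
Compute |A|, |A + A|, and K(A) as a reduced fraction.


|A| = 7.
Compute A + A by enumerating all 49 pairs.
A + A = {6, 7, 8, 9, 10, 11, 12, 13, 14, 15, 16, 17, 18}, so |A + A| = 13.
K = |A + A| / |A| = 13/7 (already in lowest terms) ≈ 1.8571.
Reference: AP of size 7 gives K = 13/7 ≈ 1.8571; a fully generic set of size 7 gives K ≈ 4.0000.

|A| = 7, |A + A| = 13, K = 13/7.


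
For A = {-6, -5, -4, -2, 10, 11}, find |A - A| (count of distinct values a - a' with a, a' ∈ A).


A - A = {a - a' : a, a' ∈ A}; |A| = 6.
Bounds: 2|A|-1 ≤ |A - A| ≤ |A|² - |A| + 1, i.e. 11 ≤ |A - A| ≤ 31.
Note: 0 ∈ A - A always (from a - a). The set is symmetric: if d ∈ A - A then -d ∈ A - A.
Enumerate nonzero differences d = a - a' with a > a' (then include -d):
Positive differences: {1, 2, 3, 4, 12, 13, 14, 15, 16, 17}
Full difference set: {0} ∪ (positive diffs) ∪ (negative diffs).
|A - A| = 1 + 2·10 = 21 (matches direct enumeration: 21).

|A - A| = 21


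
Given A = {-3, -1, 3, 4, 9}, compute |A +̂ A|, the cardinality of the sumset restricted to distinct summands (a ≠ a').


Restricted sumset: A +̂ A = {a + a' : a ∈ A, a' ∈ A, a ≠ a'}.
Equivalently, take A + A and drop any sum 2a that is achievable ONLY as a + a for a ∈ A (i.e. sums representable only with equal summands).
Enumerate pairs (a, a') with a < a' (symmetric, so each unordered pair gives one sum; this covers all a ≠ a'):
  -3 + -1 = -4
  -3 + 3 = 0
  -3 + 4 = 1
  -3 + 9 = 6
  -1 + 3 = 2
  -1 + 4 = 3
  -1 + 9 = 8
  3 + 4 = 7
  3 + 9 = 12
  4 + 9 = 13
Collected distinct sums: {-4, 0, 1, 2, 3, 6, 7, 8, 12, 13}
|A +̂ A| = 10
(Reference bound: |A +̂ A| ≥ 2|A| - 3 for |A| ≥ 2, with |A| = 5 giving ≥ 7.)

|A +̂ A| = 10


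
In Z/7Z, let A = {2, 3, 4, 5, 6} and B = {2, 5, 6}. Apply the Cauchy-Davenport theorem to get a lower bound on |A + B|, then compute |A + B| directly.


Cauchy-Davenport: |A + B| ≥ min(p, |A| + |B| - 1) for A, B nonempty in Z/pZ.
|A| = 5, |B| = 3, p = 7.
CD lower bound = min(7, 5 + 3 - 1) = min(7, 7) = 7.
Compute A + B mod 7 directly:
a = 2: 2+2=4, 2+5=0, 2+6=1
a = 3: 3+2=5, 3+5=1, 3+6=2
a = 4: 4+2=6, 4+5=2, 4+6=3
a = 5: 5+2=0, 5+5=3, 5+6=4
a = 6: 6+2=1, 6+5=4, 6+6=5
A + B = {0, 1, 2, 3, 4, 5, 6}, so |A + B| = 7.
Verify: 7 ≥ 7? Yes ✓.

CD lower bound = 7, actual |A + B| = 7.


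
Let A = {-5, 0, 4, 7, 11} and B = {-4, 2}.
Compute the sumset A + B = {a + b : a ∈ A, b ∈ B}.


A + B = {a + b : a ∈ A, b ∈ B}.
Enumerate all |A|·|B| = 5·2 = 10 pairs (a, b) and collect distinct sums.
a = -5: -5+-4=-9, -5+2=-3
a = 0: 0+-4=-4, 0+2=2
a = 4: 4+-4=0, 4+2=6
a = 7: 7+-4=3, 7+2=9
a = 11: 11+-4=7, 11+2=13
Collecting distinct sums: A + B = {-9, -4, -3, 0, 2, 3, 6, 7, 9, 13}
|A + B| = 10

A + B = {-9, -4, -3, 0, 2, 3, 6, 7, 9, 13}


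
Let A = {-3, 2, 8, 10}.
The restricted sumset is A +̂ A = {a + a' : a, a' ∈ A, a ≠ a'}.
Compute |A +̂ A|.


Restricted sumset: A +̂ A = {a + a' : a ∈ A, a' ∈ A, a ≠ a'}.
Equivalently, take A + A and drop any sum 2a that is achievable ONLY as a + a for a ∈ A (i.e. sums representable only with equal summands).
Enumerate pairs (a, a') with a < a' (symmetric, so each unordered pair gives one sum; this covers all a ≠ a'):
  -3 + 2 = -1
  -3 + 8 = 5
  -3 + 10 = 7
  2 + 8 = 10
  2 + 10 = 12
  8 + 10 = 18
Collected distinct sums: {-1, 5, 7, 10, 12, 18}
|A +̂ A| = 6
(Reference bound: |A +̂ A| ≥ 2|A| - 3 for |A| ≥ 2, with |A| = 4 giving ≥ 5.)

|A +̂ A| = 6


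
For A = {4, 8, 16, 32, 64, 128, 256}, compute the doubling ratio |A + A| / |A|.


|A| = 7.
Compute A + A by enumerating all 49 pairs.
A + A = {8, 12, 16, 20, 24, 32, 36, 40, 48, 64, 68, 72, 80, 96, 128, 132, 136, 144, 160, 192, 256, 260, 264, 272, 288, 320, 384, 512}, so |A + A| = 28.
K = |A + A| / |A| = 28/7 = 4/1 ≈ 4.0000.
Reference: AP of size 7 gives K = 13/7 ≈ 1.8571; a fully generic set of size 7 gives K ≈ 4.0000.

|A| = 7, |A + A| = 28, K = 28/7 = 4/1.


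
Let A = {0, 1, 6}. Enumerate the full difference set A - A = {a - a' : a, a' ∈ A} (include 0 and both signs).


A - A = {a - a' : a, a' ∈ A}.
Compute a - a' for each ordered pair (a, a'):
a = 0: 0-0=0, 0-1=-1, 0-6=-6
a = 1: 1-0=1, 1-1=0, 1-6=-5
a = 6: 6-0=6, 6-1=5, 6-6=0
Collecting distinct values (and noting 0 appears from a-a):
A - A = {-6, -5, -1, 0, 1, 5, 6}
|A - A| = 7

A - A = {-6, -5, -1, 0, 1, 5, 6}


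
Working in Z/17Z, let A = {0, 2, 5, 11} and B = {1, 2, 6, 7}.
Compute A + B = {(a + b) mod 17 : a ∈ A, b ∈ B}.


Work in Z/17Z: reduce every sum a + b modulo 17.
Enumerate all 16 pairs:
a = 0: 0+1=1, 0+2=2, 0+6=6, 0+7=7
a = 2: 2+1=3, 2+2=4, 2+6=8, 2+7=9
a = 5: 5+1=6, 5+2=7, 5+6=11, 5+7=12
a = 11: 11+1=12, 11+2=13, 11+6=0, 11+7=1
Distinct residues collected: {0, 1, 2, 3, 4, 6, 7, 8, 9, 11, 12, 13}
|A + B| = 12 (out of 17 total residues).

A + B = {0, 1, 2, 3, 4, 6, 7, 8, 9, 11, 12, 13}


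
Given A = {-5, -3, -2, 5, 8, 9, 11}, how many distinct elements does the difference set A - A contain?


A - A = {a - a' : a, a' ∈ A}; |A| = 7.
Bounds: 2|A|-1 ≤ |A - A| ≤ |A|² - |A| + 1, i.e. 13 ≤ |A - A| ≤ 43.
Note: 0 ∈ A - A always (from a - a). The set is symmetric: if d ∈ A - A then -d ∈ A - A.
Enumerate nonzero differences d = a - a' with a > a' (then include -d):
Positive differences: {1, 2, 3, 4, 6, 7, 8, 10, 11, 12, 13, 14, 16}
Full difference set: {0} ∪ (positive diffs) ∪ (negative diffs).
|A - A| = 1 + 2·13 = 27 (matches direct enumeration: 27).

|A - A| = 27


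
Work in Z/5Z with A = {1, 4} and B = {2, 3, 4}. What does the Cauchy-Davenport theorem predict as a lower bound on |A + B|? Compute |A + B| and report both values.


Cauchy-Davenport: |A + B| ≥ min(p, |A| + |B| - 1) for A, B nonempty in Z/pZ.
|A| = 2, |B| = 3, p = 5.
CD lower bound = min(5, 2 + 3 - 1) = min(5, 4) = 4.
Compute A + B mod 5 directly:
a = 1: 1+2=3, 1+3=4, 1+4=0
a = 4: 4+2=1, 4+3=2, 4+4=3
A + B = {0, 1, 2, 3, 4}, so |A + B| = 5.
Verify: 5 ≥ 4? Yes ✓.

CD lower bound = 4, actual |A + B| = 5.


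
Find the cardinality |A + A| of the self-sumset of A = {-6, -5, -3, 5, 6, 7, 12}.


A + A = {a + a' : a, a' ∈ A}; |A| = 7.
General bounds: 2|A| - 1 ≤ |A + A| ≤ |A|(|A|+1)/2, i.e. 13 ≤ |A + A| ≤ 28.
Lower bound 2|A|-1 is attained iff A is an arithmetic progression.
Enumerate sums a + a' for a ≤ a' (symmetric, so this suffices):
a = -6: -6+-6=-12, -6+-5=-11, -6+-3=-9, -6+5=-1, -6+6=0, -6+7=1, -6+12=6
a = -5: -5+-5=-10, -5+-3=-8, -5+5=0, -5+6=1, -5+7=2, -5+12=7
a = -3: -3+-3=-6, -3+5=2, -3+6=3, -3+7=4, -3+12=9
a = 5: 5+5=10, 5+6=11, 5+7=12, 5+12=17
a = 6: 6+6=12, 6+7=13, 6+12=18
a = 7: 7+7=14, 7+12=19
a = 12: 12+12=24
Distinct sums: {-12, -11, -10, -9, -8, -6, -1, 0, 1, 2, 3, 4, 6, 7, 9, 10, 11, 12, 13, 14, 17, 18, 19, 24}
|A + A| = 24

|A + A| = 24


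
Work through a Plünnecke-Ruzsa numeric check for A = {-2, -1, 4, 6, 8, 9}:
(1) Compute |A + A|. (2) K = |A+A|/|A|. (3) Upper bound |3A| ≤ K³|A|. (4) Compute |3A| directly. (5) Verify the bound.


|A| = 6.
Step 1: Compute A + A by enumerating all 36 pairs.
A + A = {-4, -3, -2, 2, 3, 4, 5, 6, 7, 8, 10, 12, 13, 14, 15, 16, 17, 18}, so |A + A| = 18.
Step 2: Doubling constant K = |A + A|/|A| = 18/6 = 18/6 ≈ 3.0000.
Step 3: Plünnecke-Ruzsa gives |3A| ≤ K³·|A| = (3.0000)³ · 6 ≈ 162.0000.
Step 4: Compute 3A = A + A + A directly by enumerating all triples (a,b,c) ∈ A³; |3A| = 32.
Step 5: Check 32 ≤ 162.0000? Yes ✓.

K = 18/6, Plünnecke-Ruzsa bound K³|A| ≈ 162.0000, |3A| = 32, inequality holds.


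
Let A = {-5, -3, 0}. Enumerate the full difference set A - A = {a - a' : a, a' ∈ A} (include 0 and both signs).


A - A = {a - a' : a, a' ∈ A}.
Compute a - a' for each ordered pair (a, a'):
a = -5: -5--5=0, -5--3=-2, -5-0=-5
a = -3: -3--5=2, -3--3=0, -3-0=-3
a = 0: 0--5=5, 0--3=3, 0-0=0
Collecting distinct values (and noting 0 appears from a-a):
A - A = {-5, -3, -2, 0, 2, 3, 5}
|A - A| = 7

A - A = {-5, -3, -2, 0, 2, 3, 5}


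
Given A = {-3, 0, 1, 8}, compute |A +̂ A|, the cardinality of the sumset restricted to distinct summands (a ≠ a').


Restricted sumset: A +̂ A = {a + a' : a ∈ A, a' ∈ A, a ≠ a'}.
Equivalently, take A + A and drop any sum 2a that is achievable ONLY as a + a for a ∈ A (i.e. sums representable only with equal summands).
Enumerate pairs (a, a') with a < a' (symmetric, so each unordered pair gives one sum; this covers all a ≠ a'):
  -3 + 0 = -3
  -3 + 1 = -2
  -3 + 8 = 5
  0 + 1 = 1
  0 + 8 = 8
  1 + 8 = 9
Collected distinct sums: {-3, -2, 1, 5, 8, 9}
|A +̂ A| = 6
(Reference bound: |A +̂ A| ≥ 2|A| - 3 for |A| ≥ 2, with |A| = 4 giving ≥ 5.)

|A +̂ A| = 6


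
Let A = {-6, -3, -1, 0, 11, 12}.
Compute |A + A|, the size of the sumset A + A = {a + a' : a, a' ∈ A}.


A + A = {a + a' : a, a' ∈ A}; |A| = 6.
General bounds: 2|A| - 1 ≤ |A + A| ≤ |A|(|A|+1)/2, i.e. 11 ≤ |A + A| ≤ 21.
Lower bound 2|A|-1 is attained iff A is an arithmetic progression.
Enumerate sums a + a' for a ≤ a' (symmetric, so this suffices):
a = -6: -6+-6=-12, -6+-3=-9, -6+-1=-7, -6+0=-6, -6+11=5, -6+12=6
a = -3: -3+-3=-6, -3+-1=-4, -3+0=-3, -3+11=8, -3+12=9
a = -1: -1+-1=-2, -1+0=-1, -1+11=10, -1+12=11
a = 0: 0+0=0, 0+11=11, 0+12=12
a = 11: 11+11=22, 11+12=23
a = 12: 12+12=24
Distinct sums: {-12, -9, -7, -6, -4, -3, -2, -1, 0, 5, 6, 8, 9, 10, 11, 12, 22, 23, 24}
|A + A| = 19

|A + A| = 19


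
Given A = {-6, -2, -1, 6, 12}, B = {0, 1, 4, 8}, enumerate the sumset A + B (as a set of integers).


A + B = {a + b : a ∈ A, b ∈ B}.
Enumerate all |A|·|B| = 5·4 = 20 pairs (a, b) and collect distinct sums.
a = -6: -6+0=-6, -6+1=-5, -6+4=-2, -6+8=2
a = -2: -2+0=-2, -2+1=-1, -2+4=2, -2+8=6
a = -1: -1+0=-1, -1+1=0, -1+4=3, -1+8=7
a = 6: 6+0=6, 6+1=7, 6+4=10, 6+8=14
a = 12: 12+0=12, 12+1=13, 12+4=16, 12+8=20
Collecting distinct sums: A + B = {-6, -5, -2, -1, 0, 2, 3, 6, 7, 10, 12, 13, 14, 16, 20}
|A + B| = 15

A + B = {-6, -5, -2, -1, 0, 2, 3, 6, 7, 10, 12, 13, 14, 16, 20}


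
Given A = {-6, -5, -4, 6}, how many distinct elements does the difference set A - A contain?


A - A = {a - a' : a, a' ∈ A}; |A| = 4.
Bounds: 2|A|-1 ≤ |A - A| ≤ |A|² - |A| + 1, i.e. 7 ≤ |A - A| ≤ 13.
Note: 0 ∈ A - A always (from a - a). The set is symmetric: if d ∈ A - A then -d ∈ A - A.
Enumerate nonzero differences d = a - a' with a > a' (then include -d):
Positive differences: {1, 2, 10, 11, 12}
Full difference set: {0} ∪ (positive diffs) ∪ (negative diffs).
|A - A| = 1 + 2·5 = 11 (matches direct enumeration: 11).

|A - A| = 11


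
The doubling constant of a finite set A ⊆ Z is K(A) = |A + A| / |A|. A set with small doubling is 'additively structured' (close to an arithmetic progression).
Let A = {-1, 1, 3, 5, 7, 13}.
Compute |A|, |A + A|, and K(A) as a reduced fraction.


|A| = 6.
Compute A + A by enumerating all 36 pairs.
A + A = {-2, 0, 2, 4, 6, 8, 10, 12, 14, 16, 18, 20, 26}, so |A + A| = 13.
K = |A + A| / |A| = 13/6 (already in lowest terms) ≈ 2.1667.
Reference: AP of size 6 gives K = 11/6 ≈ 1.8333; a fully generic set of size 6 gives K ≈ 3.5000.

|A| = 6, |A + A| = 13, K = 13/6.


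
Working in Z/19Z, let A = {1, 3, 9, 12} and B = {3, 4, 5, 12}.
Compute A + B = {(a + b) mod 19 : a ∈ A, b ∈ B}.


Work in Z/19Z: reduce every sum a + b modulo 19.
Enumerate all 16 pairs:
a = 1: 1+3=4, 1+4=5, 1+5=6, 1+12=13
a = 3: 3+3=6, 3+4=7, 3+5=8, 3+12=15
a = 9: 9+3=12, 9+4=13, 9+5=14, 9+12=2
a = 12: 12+3=15, 12+4=16, 12+5=17, 12+12=5
Distinct residues collected: {2, 4, 5, 6, 7, 8, 12, 13, 14, 15, 16, 17}
|A + B| = 12 (out of 19 total residues).

A + B = {2, 4, 5, 6, 7, 8, 12, 13, 14, 15, 16, 17}


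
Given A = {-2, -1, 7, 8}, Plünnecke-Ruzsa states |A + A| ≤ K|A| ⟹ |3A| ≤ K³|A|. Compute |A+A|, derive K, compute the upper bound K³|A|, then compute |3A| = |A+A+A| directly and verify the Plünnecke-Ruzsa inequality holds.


|A| = 4.
Step 1: Compute A + A by enumerating all 16 pairs.
A + A = {-4, -3, -2, 5, 6, 7, 14, 15, 16}, so |A + A| = 9.
Step 2: Doubling constant K = |A + A|/|A| = 9/4 = 9/4 ≈ 2.2500.
Step 3: Plünnecke-Ruzsa gives |3A| ≤ K³·|A| = (2.2500)³ · 4 ≈ 45.5625.
Step 4: Compute 3A = A + A + A directly by enumerating all triples (a,b,c) ∈ A³; |3A| = 16.
Step 5: Check 16 ≤ 45.5625? Yes ✓.

K = 9/4, Plünnecke-Ruzsa bound K³|A| ≈ 45.5625, |3A| = 16, inequality holds.


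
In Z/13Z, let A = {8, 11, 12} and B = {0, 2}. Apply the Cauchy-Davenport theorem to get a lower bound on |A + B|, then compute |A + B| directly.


Cauchy-Davenport: |A + B| ≥ min(p, |A| + |B| - 1) for A, B nonempty in Z/pZ.
|A| = 3, |B| = 2, p = 13.
CD lower bound = min(13, 3 + 2 - 1) = min(13, 4) = 4.
Compute A + B mod 13 directly:
a = 8: 8+0=8, 8+2=10
a = 11: 11+0=11, 11+2=0
a = 12: 12+0=12, 12+2=1
A + B = {0, 1, 8, 10, 11, 12}, so |A + B| = 6.
Verify: 6 ≥ 4? Yes ✓.

CD lower bound = 4, actual |A + B| = 6.


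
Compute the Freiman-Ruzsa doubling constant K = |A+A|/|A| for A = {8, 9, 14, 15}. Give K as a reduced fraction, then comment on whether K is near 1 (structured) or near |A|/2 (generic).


|A| = 4.
Compute A + A by enumerating all 16 pairs.
A + A = {16, 17, 18, 22, 23, 24, 28, 29, 30}, so |A + A| = 9.
K = |A + A| / |A| = 9/4 (already in lowest terms) ≈ 2.2500.
Reference: AP of size 4 gives K = 7/4 ≈ 1.7500; a fully generic set of size 4 gives K ≈ 2.5000.

|A| = 4, |A + A| = 9, K = 9/4.


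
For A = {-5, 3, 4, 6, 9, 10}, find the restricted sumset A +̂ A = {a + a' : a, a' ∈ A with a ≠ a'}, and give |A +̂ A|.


Restricted sumset: A +̂ A = {a + a' : a ∈ A, a' ∈ A, a ≠ a'}.
Equivalently, take A + A and drop any sum 2a that is achievable ONLY as a + a for a ∈ A (i.e. sums representable only with equal summands).
Enumerate pairs (a, a') with a < a' (symmetric, so each unordered pair gives one sum; this covers all a ≠ a'):
  -5 + 3 = -2
  -5 + 4 = -1
  -5 + 6 = 1
  -5 + 9 = 4
  -5 + 10 = 5
  3 + 4 = 7
  3 + 6 = 9
  3 + 9 = 12
  3 + 10 = 13
  4 + 6 = 10
  4 + 9 = 13
  4 + 10 = 14
  6 + 9 = 15
  6 + 10 = 16
  9 + 10 = 19
Collected distinct sums: {-2, -1, 1, 4, 5, 7, 9, 10, 12, 13, 14, 15, 16, 19}
|A +̂ A| = 14
(Reference bound: |A +̂ A| ≥ 2|A| - 3 for |A| ≥ 2, with |A| = 6 giving ≥ 9.)

|A +̂ A| = 14


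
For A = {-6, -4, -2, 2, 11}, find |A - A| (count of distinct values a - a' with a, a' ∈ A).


A - A = {a - a' : a, a' ∈ A}; |A| = 5.
Bounds: 2|A|-1 ≤ |A - A| ≤ |A|² - |A| + 1, i.e. 9 ≤ |A - A| ≤ 21.
Note: 0 ∈ A - A always (from a - a). The set is symmetric: if d ∈ A - A then -d ∈ A - A.
Enumerate nonzero differences d = a - a' with a > a' (then include -d):
Positive differences: {2, 4, 6, 8, 9, 13, 15, 17}
Full difference set: {0} ∪ (positive diffs) ∪ (negative diffs).
|A - A| = 1 + 2·8 = 17 (matches direct enumeration: 17).

|A - A| = 17


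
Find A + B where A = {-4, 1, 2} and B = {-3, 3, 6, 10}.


A + B = {a + b : a ∈ A, b ∈ B}.
Enumerate all |A|·|B| = 3·4 = 12 pairs (a, b) and collect distinct sums.
a = -4: -4+-3=-7, -4+3=-1, -4+6=2, -4+10=6
a = 1: 1+-3=-2, 1+3=4, 1+6=7, 1+10=11
a = 2: 2+-3=-1, 2+3=5, 2+6=8, 2+10=12
Collecting distinct sums: A + B = {-7, -2, -1, 2, 4, 5, 6, 7, 8, 11, 12}
|A + B| = 11

A + B = {-7, -2, -1, 2, 4, 5, 6, 7, 8, 11, 12}


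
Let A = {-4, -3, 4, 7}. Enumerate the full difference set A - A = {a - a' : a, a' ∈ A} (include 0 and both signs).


A - A = {a - a' : a, a' ∈ A}.
Compute a - a' for each ordered pair (a, a'):
a = -4: -4--4=0, -4--3=-1, -4-4=-8, -4-7=-11
a = -3: -3--4=1, -3--3=0, -3-4=-7, -3-7=-10
a = 4: 4--4=8, 4--3=7, 4-4=0, 4-7=-3
a = 7: 7--4=11, 7--3=10, 7-4=3, 7-7=0
Collecting distinct values (and noting 0 appears from a-a):
A - A = {-11, -10, -8, -7, -3, -1, 0, 1, 3, 7, 8, 10, 11}
|A - A| = 13

A - A = {-11, -10, -8, -7, -3, -1, 0, 1, 3, 7, 8, 10, 11}
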